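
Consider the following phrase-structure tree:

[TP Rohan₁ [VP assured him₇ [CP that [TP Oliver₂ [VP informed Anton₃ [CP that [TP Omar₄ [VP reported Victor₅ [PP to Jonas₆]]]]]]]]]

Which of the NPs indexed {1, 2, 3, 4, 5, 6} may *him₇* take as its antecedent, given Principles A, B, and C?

none

*him* is a pronoun, so Principle B applies: it must be free in its binding domain.
Binding domain of *him₇*: the matrix TP, whose subject is Rohan₁.
*Rohan₁* c-commands the pronoun within its binding domain → coindexation would violate Principle B.
*Oliver₂*: the pronoun c-commands this R-expression → coindexation would violate Principle C on *Oliver₂*.
*Anton₃*: the pronoun c-commands this R-expression → coindexation would violate Principle C on *Anton₃*.
*Omar₄*: the pronoun c-commands this R-expression → coindexation would violate Principle C on *Omar₄*.
*Victor₅*: the pronoun c-commands this R-expression → coindexation would violate Principle C on *Victor₅*.
*Jonas₆*: the pronoun c-commands this R-expression → coindexation would violate Principle C on *Jonas₆*.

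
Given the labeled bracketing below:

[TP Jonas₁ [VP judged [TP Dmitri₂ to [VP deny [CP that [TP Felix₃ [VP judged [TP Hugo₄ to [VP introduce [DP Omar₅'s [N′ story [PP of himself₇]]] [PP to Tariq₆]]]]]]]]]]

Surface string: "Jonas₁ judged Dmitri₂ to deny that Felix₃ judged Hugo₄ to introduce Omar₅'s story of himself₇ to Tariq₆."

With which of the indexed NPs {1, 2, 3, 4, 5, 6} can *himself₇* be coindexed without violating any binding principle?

{5}

*himself* is an anaphor, so Principle A applies: it must be bound in its binding domain.
Binding domain of *himself₇*: the possessed DP, whose subject is Omar₅.
*Jonas₁* c-commands the anaphor but is outside its binding domain → cannot satisfy Principle A.
*Dmitri₂* c-commands the anaphor but is outside its binding domain → cannot satisfy Principle A.
*Felix₃* c-commands the anaphor but is outside its binding domain → cannot satisfy Principle A.
*Hugo₄* c-commands the anaphor but is outside its binding domain → cannot satisfy Principle A.
*Omar₅* c-commands the anaphor within its binding domain → licit binder.
*Tariq₆* does not c-command the anaphor → cannot bind it.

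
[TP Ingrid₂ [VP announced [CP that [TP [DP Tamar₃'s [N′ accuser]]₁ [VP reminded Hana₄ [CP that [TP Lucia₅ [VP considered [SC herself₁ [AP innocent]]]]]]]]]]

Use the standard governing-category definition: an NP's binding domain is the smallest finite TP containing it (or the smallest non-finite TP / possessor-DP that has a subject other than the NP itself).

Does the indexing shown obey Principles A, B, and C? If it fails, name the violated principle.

The two coindexed NPs are *[Tamar₃'s accuser]₁* and *herself₁*.
*herself₁* is an anaphor. Principle A requires it to be bound within its binding domain — the embedded TP, whose subject is Lucia₅.
Within that domain it is c-commanded by *Lucia₅*, which does not share its index.
*[Tamar₃'s accuser]₁* does c-command the anaphor, but from outside its binding domain.
The anaphor is unbound in its domain → Principle A violation.

Principle A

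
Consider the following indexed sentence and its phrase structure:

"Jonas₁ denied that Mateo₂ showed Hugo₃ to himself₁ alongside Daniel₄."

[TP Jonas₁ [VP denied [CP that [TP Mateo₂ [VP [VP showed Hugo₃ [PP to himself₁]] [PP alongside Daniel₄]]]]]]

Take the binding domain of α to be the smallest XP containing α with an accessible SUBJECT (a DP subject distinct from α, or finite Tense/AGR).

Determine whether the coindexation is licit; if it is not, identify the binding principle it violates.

The two coindexed NPs are *Jonas₁* and *himself₁*.
*himself₁* is an anaphor. Principle A requires it to be bound within its binding domain — the embedded TP, whose subject is Mateo₂.
Within that domain it is c-commanded by *Mateo₂*, *Hugo₃*, none of which share its index.
*Jonas₁* does c-command the anaphor, but from outside its binding domain.
The anaphor is unbound in its domain → Principle A violation.

Principle A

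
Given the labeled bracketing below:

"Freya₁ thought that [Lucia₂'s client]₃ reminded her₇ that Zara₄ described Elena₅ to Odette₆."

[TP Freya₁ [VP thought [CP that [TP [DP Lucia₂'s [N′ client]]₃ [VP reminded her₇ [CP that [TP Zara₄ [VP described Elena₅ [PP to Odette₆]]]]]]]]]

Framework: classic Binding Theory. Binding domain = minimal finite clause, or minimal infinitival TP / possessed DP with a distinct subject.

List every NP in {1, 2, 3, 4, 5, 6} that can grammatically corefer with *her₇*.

*her* is a pronoun, so Principle B applies: it must be free in its binding domain.
Binding domain of *her₇*: the embedded TP, whose subject is [Lucia₂'s client]₃.
*Freya₁* c-commands the pronoun but from outside its binding domain, and is not c-commanded by it → coindexation permitted.
*Lucia₂* and the pronoun do not c-command one another → neither Principle B nor Principle C is at stake; coindexation permitted.
*[Lucia₂'s client]₃* c-commands the pronoun within its binding domain → coindexation would violate Principle B.
*Zara₄*: the pronoun c-commands this R-expression → coindexation would violate Principle C on *Zara₄*.
*Elena₅*: the pronoun c-commands this R-expression → coindexation would violate Principle C on *Elena₅*.
*Odette₆*: the pronoun c-commands this R-expression → coindexation would violate Principle C on *Odette₆*.

{1, 2}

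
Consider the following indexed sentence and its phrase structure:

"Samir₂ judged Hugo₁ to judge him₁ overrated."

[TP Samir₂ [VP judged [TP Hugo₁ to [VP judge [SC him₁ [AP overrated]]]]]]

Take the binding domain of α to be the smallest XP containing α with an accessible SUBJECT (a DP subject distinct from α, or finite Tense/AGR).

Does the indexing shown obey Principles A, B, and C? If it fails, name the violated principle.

The two coindexed NPs are *Hugo₁* and *him₁*.
*him₁* is a pronoun. Its binding domain is the embedded TP, whose subject is Hugo₁.
*Hugo₁* c-commands it within that domain and carries the same index.
The pronoun is locally bound → Principle B violation.

Principle B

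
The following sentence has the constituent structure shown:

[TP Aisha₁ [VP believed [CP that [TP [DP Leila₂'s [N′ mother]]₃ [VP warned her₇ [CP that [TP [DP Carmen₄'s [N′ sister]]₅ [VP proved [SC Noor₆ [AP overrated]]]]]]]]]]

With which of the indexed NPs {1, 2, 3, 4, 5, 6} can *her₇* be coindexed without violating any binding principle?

*her* is a pronoun, so Principle B applies: it must be free in its binding domain.
Binding domain of *her₇*: the embedded TP, whose subject is [Leila₂'s mother]₃.
*Aisha₁* c-commands the pronoun but from outside its binding domain, and is not c-commanded by it → coindexation permitted.
*Leila₂* and the pronoun do not c-command one another → neither Principle B nor Principle C is at stake; coindexation permitted.
*[Leila₂'s mother]₃* c-commands the pronoun within its binding domain → coindexation would violate Principle B.
*Carmen₄*: the pronoun c-commands this R-expression → coindexation would violate Principle C on *Carmen₄*.
*[Carmen₄'s sister]₅*: the pronoun c-commands this R-expression → coindexation would violate Principle C on *[Carmen₄'s sister]₅*.
*Noor₆*: the pronoun c-commands this R-expression → coindexation would violate Principle C on *Noor₆*.

{1, 2}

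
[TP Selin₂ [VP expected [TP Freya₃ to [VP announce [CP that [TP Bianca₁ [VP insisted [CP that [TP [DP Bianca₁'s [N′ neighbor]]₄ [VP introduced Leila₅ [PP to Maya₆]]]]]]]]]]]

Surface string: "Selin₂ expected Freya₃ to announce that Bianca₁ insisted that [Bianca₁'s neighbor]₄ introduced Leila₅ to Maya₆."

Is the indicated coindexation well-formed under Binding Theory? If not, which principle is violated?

The two coindexed NPs are *Bianca₁* (the higher occurrence) and *Bianca₁* (the lower occurrence).
*Bianca₁* (the lower occurrence) is an R-expression. Principle C requires it to be free everywhere.
*Bianca₁* (the higher occurrence) c-commands it and carries the same index.
The R-expression is bound → Principle C violation.

Principle C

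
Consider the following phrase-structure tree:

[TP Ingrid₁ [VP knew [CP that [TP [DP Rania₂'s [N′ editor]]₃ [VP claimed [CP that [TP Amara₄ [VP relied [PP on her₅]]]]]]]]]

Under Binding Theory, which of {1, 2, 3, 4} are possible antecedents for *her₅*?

{1, 2, 3}

*her* is a pronoun, so Principle B applies: it must be free in its binding domain.
Binding domain of *her₅*: the embedded TP, whose subject is Amara₄.
*Ingrid₁* c-commands the pronoun but from outside its binding domain, and is not c-commanded by it → coindexation permitted.
*Rania₂* and the pronoun do not c-command one another → neither Principle B nor Principle C is at stake; coindexation permitted.
*[Rania₂'s editor]₃* c-commands the pronoun but from outside its binding domain, and is not c-commanded by it → coindexation permitted.
*Amara₄* c-commands the pronoun within its binding domain → coindexation would violate Principle B.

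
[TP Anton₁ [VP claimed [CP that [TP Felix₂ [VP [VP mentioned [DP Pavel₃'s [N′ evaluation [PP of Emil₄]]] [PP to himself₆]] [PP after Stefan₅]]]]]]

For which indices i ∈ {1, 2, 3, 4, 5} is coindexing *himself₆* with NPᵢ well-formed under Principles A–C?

{2}

*himself* is an anaphor, so Principle A applies: it must be bound in its binding domain.
Binding domain of *himself₆*: the embedded TP, whose subject is Felix₂.
*Anton₁* c-commands the anaphor but is outside its binding domain → cannot satisfy Principle A.
*Felix₂* c-commands the anaphor within its binding domain → licit binder.
*Pavel₃* does not c-command the anaphor → cannot bind it.
*Emil₄* does not c-command the anaphor → cannot bind it.
*Stefan₅* does not c-command the anaphor → cannot bind it.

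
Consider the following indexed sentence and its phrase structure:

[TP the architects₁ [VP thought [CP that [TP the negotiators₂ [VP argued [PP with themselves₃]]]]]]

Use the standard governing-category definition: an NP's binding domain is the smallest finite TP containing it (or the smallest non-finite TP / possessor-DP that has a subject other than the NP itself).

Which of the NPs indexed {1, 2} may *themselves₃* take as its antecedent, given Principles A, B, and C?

*themselves* is an anaphor, so Principle A applies: it must be bound in its binding domain.
Binding domain of *themselves₃*: the embedded TP, whose subject is the negotiators₂.
*the architects₁* c-commands the anaphor but is outside its binding domain → cannot satisfy Principle A.
*the negotiators₂* c-commands the anaphor within its binding domain → licit binder.

{2}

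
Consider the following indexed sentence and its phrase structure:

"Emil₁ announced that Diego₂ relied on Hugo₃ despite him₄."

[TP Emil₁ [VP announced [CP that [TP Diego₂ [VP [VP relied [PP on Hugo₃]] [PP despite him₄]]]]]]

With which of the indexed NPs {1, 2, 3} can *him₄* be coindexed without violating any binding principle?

*him* is a pronoun, so Principle B applies: it must be free in its binding domain.
Binding domain of *him₄*: the embedded TP, whose subject is Diego₂.
*Emil₁* c-commands the pronoun but from outside its binding domain, and is not c-commanded by it → coindexation permitted.
*Diego₂* c-commands the pronoun within its binding domain → coindexation would violate Principle B.
*Hugo₃* and the pronoun do not c-command one another → neither Principle B nor Principle C is at stake; coindexation permitted.

{1, 3}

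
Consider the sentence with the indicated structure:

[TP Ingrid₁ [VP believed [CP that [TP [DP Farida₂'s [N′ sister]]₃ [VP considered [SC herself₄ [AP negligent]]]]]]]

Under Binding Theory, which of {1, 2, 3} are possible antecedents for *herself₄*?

{3}

*herself* is an anaphor, so Principle A applies: it must be bound in its binding domain.
Binding domain of *herself₄*: the embedded TP, whose subject is [Farida₂'s sister]₃.
*Ingrid₁* c-commands the anaphor but is outside its binding domain → cannot satisfy Principle A.
*Farida₂* does not c-command the anaphor → cannot bind it.
*[Farida₂'s sister]₃* c-commands the anaphor within its binding domain → licit binder.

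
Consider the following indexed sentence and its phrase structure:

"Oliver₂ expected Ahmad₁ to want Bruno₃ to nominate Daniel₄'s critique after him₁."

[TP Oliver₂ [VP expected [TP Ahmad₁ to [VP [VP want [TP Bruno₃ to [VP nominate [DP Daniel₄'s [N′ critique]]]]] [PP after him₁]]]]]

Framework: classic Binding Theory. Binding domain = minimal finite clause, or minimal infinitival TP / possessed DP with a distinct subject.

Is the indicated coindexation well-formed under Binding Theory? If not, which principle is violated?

Principle B

The two coindexed NPs are *Ahmad₁* and *him₁*.
*him₁* is a pronoun. Its binding domain is the embedded TP, whose subject is Ahmad₁.
*Ahmad₁* c-commands it within that domain and carries the same index.
The pronoun is locally bound → Principle B violation.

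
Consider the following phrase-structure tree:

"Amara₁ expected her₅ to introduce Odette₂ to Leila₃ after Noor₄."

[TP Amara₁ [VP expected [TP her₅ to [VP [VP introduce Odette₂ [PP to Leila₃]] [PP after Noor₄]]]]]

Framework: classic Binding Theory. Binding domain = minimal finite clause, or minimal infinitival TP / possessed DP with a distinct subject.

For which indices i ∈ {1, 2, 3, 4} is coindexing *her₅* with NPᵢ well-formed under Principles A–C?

none

*her* is a pronoun, so Principle B applies: it must be free in its binding domain.
Binding domain of *her₅*: the matrix TP, whose subject is Amara₁.
*Amara₁* c-commands the pronoun within its binding domain → coindexation would violate Principle B.
*Odette₂*: the pronoun c-commands this R-expression → coindexation would violate Principle C on *Odette₂*.
*Leila₃*: the pronoun c-commands this R-expression → coindexation would violate Principle C on *Leila₃*.
*Noor₄*: the pronoun c-commands this R-expression → coindexation would violate Principle C on *Noor₄*.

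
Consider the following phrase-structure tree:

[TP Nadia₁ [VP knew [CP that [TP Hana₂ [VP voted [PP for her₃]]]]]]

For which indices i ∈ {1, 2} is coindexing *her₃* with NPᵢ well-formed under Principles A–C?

{1}

*her* is a pronoun, so Principle B applies: it must be free in its binding domain.
Binding domain of *her₃*: the embedded TP, whose subject is Hana₂.
*Nadia₁* c-commands the pronoun but from outside its binding domain, and is not c-commanded by it → coindexation permitted.
*Hana₂* c-commands the pronoun within its binding domain → coindexation would violate Principle B.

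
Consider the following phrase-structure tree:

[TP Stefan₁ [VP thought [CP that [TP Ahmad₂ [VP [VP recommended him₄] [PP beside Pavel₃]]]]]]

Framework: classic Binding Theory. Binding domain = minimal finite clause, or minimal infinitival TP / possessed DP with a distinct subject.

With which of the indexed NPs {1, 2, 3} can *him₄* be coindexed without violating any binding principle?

{1, 3}

*him* is a pronoun, so Principle B applies: it must be free in its binding domain.
Binding domain of *him₄*: the embedded TP, whose subject is Ahmad₂.
*Stefan₁* c-commands the pronoun but from outside its binding domain, and is not c-commanded by it → coindexation permitted.
*Ahmad₂* c-commands the pronoun within its binding domain → coindexation would violate Principle B.
*Pavel₃* and the pronoun do not c-command one another → neither Principle B nor Principle C is at stake; coindexation permitted.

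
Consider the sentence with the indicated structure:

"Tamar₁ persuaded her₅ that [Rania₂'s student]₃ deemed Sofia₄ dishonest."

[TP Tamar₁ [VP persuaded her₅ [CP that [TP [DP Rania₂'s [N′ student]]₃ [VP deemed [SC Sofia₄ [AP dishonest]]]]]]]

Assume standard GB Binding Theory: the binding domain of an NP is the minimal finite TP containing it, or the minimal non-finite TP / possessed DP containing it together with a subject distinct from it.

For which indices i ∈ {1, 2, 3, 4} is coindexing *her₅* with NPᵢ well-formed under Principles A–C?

none

*her* is a pronoun, so Principle B applies: it must be free in its binding domain.
Binding domain of *her₅*: the matrix TP, whose subject is Tamar₁.
*Tamar₁* c-commands the pronoun within its binding domain → coindexation would violate Principle B.
*Rania₂*: the pronoun c-commands this R-expression → coindexation would violate Principle C on *Rania₂*.
*[Rania₂'s student]₃*: the pronoun c-commands this R-expression → coindexation would violate Principle C on *[Rania₂'s student]₃*.
*Sofia₄*: the pronoun c-commands this R-expression → coindexation would violate Principle C on *Sofia₄*.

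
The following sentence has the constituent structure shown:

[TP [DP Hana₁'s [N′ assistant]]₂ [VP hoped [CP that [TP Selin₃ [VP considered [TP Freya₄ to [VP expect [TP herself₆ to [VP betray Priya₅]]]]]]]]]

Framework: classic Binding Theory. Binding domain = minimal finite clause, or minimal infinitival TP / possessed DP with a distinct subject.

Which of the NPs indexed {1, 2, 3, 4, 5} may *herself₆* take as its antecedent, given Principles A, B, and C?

{4}

*herself* is an anaphor, so Principle A applies: it must be bound in its binding domain.
Binding domain of *herself₆*: the embedded TP, whose subject is Freya₄.
*Hana₁* does not c-command the anaphor → cannot bind it.
*[Hana₁'s assistant]₂* c-commands the anaphor but is outside its binding domain → cannot satisfy Principle A.
*Selin₃* c-commands the anaphor but is outside its binding domain → cannot satisfy Principle A.
*Freya₄* c-commands the anaphor within its binding domain → licit binder.
*Priya₅* does not c-command the anaphor → cannot bind it.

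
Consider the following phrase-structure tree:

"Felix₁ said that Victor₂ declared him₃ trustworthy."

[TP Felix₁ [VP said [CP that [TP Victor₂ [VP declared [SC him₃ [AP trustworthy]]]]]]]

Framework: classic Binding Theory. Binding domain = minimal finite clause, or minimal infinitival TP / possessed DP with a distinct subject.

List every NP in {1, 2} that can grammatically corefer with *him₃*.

{1}

*him* is a pronoun, so Principle B applies: it must be free in its binding domain.
Binding domain of *him₃*: the embedded TP, whose subject is Victor₂.
*Felix₁* c-commands the pronoun but from outside its binding domain, and is not c-commanded by it → coindexation permitted.
*Victor₂* c-commands the pronoun within its binding domain → coindexation would violate Principle B.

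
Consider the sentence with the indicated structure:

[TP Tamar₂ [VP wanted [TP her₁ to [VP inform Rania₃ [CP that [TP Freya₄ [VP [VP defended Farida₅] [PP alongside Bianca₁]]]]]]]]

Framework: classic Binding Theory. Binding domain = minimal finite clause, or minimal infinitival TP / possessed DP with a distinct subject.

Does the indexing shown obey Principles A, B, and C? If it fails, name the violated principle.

Principle C

The two coindexed NPs are *her₁* and *Bianca₁*.
*Bianca₁* is an R-expression. Principle C requires it to be free everywhere.
*her₁* c-commands it and carries the same index.
The R-expression is bound → Principle C violation.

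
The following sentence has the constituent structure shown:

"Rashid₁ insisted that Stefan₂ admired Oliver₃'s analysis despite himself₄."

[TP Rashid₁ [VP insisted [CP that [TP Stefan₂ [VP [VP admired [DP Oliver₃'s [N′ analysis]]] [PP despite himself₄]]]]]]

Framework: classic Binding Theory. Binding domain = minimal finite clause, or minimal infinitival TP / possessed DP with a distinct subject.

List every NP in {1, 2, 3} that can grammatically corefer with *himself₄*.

{2}

*himself* is an anaphor, so Principle A applies: it must be bound in its binding domain.
Binding domain of *himself₄*: the embedded TP, whose subject is Stefan₂.
*Rashid₁* c-commands the anaphor but is outside its binding domain → cannot satisfy Principle A.
*Stefan₂* c-commands the anaphor within its binding domain → licit binder.
*Oliver₃* does not c-command the anaphor → cannot bind it.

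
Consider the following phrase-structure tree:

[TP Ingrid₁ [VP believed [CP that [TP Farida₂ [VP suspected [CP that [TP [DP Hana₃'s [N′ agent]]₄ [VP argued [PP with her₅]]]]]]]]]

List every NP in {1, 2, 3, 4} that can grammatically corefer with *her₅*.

*her* is a pronoun, so Principle B applies: it must be free in its binding domain.
Binding domain of *her₅*: the embedded TP, whose subject is [Hana₃'s agent]₄.
*Ingrid₁* c-commands the pronoun but from outside its binding domain, and is not c-commanded by it → coindexation permitted.
*Farida₂* c-commands the pronoun but from outside its binding domain, and is not c-commanded by it → coindexation permitted.
*Hana₃* and the pronoun do not c-command one another → neither Principle B nor Principle C is at stake; coindexation permitted.
*[Hana₃'s agent]₄* c-commands the pronoun within its binding domain → coindexation would violate Principle B.

{1, 2, 3}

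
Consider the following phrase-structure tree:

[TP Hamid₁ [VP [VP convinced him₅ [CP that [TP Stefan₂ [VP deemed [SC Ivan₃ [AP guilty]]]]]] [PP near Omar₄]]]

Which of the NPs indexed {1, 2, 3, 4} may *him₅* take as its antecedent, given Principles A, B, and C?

*him* is a pronoun, so Principle B applies: it must be free in its binding domain.
Binding domain of *him₅*: the matrix TP, whose subject is Hamid₁.
*Hamid₁* c-commands the pronoun within its binding domain → coindexation would violate Principle B.
*Stefan₂*: the pronoun c-commands this R-expression → coindexation would violate Principle C on *Stefan₂*.
*Ivan₃*: the pronoun c-commands this R-expression → coindexation would violate Principle C on *Ivan₃*.
*Omar₄* and the pronoun do not c-command one another → neither Principle B nor Principle C is at stake; coindexation permitted.

{4}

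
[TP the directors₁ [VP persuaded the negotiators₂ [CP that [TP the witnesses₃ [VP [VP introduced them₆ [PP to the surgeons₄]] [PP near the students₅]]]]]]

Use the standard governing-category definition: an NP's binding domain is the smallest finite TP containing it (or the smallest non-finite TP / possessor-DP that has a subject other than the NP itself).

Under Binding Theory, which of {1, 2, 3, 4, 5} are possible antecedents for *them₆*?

*them* is a pronoun, so Principle B applies: it must be free in its binding domain.
Binding domain of *them₆*: the embedded TP, whose subject is the witnesses₃.
*the directors₁* c-commands the pronoun but from outside its binding domain, and is not c-commanded by it → coindexation permitted.
*the negotiators₂* c-commands the pronoun but from outside its binding domain, and is not c-commanded by it → coindexation permitted.
*the witnesses₃* c-commands the pronoun within its binding domain → coindexation would violate Principle B.
*the surgeons₄*: the pronoun c-commands this R-expression → coindexation would violate Principle C on *the surgeons₄*.
*the students₅* and the pronoun do not c-command one another → neither Principle B nor Principle C is at stake; coindexation permitted.

{1, 2, 5}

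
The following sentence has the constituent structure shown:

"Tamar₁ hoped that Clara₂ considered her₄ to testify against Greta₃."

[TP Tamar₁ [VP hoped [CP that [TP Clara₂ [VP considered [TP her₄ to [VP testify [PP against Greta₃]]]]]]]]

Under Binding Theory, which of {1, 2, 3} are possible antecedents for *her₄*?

{1}

*her* is a pronoun, so Principle B applies: it must be free in its binding domain.
Binding domain of *her₄*: the embedded TP, whose subject is Clara₂.
*Tamar₁* c-commands the pronoun but from outside its binding domain, and is not c-commanded by it → coindexation permitted.
*Clara₂* c-commands the pronoun within its binding domain → coindexation would violate Principle B.
*Greta₃*: the pronoun c-commands this R-expression → coindexation would violate Principle C on *Greta₃*.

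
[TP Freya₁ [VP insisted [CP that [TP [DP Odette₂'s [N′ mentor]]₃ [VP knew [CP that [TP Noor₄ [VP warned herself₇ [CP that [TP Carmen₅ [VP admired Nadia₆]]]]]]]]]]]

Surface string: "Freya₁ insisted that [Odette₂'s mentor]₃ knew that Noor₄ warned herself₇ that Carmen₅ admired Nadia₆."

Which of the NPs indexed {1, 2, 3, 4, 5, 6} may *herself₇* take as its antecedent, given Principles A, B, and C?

{4}

*herself* is an anaphor, so Principle A applies: it must be bound in its binding domain.
Binding domain of *herself₇*: the embedded TP, whose subject is Noor₄.
*Freya₁* c-commands the anaphor but is outside its binding domain → cannot satisfy Principle A.
*Odette₂* does not c-command the anaphor → cannot bind it.
*[Odette₂'s mentor]₃* c-commands the anaphor but is outside its binding domain → cannot satisfy Principle A.
*Noor₄* c-commands the anaphor within its binding domain → licit binder.
*Carmen₅* does not c-command the anaphor → cannot bind it.
*Nadia₆* does not c-command the anaphor → cannot bind it.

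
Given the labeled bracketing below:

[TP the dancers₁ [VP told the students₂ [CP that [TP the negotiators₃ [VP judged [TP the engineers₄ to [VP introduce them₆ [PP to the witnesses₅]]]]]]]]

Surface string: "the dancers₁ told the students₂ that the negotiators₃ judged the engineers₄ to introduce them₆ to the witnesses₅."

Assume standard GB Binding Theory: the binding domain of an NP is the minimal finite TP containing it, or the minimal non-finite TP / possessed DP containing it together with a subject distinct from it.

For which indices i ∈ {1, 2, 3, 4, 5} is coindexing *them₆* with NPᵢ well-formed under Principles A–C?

{1, 2, 3}

*them* is a pronoun, so Principle B applies: it must be free in its binding domain.
Binding domain of *them₆*: the embedded TP, whose subject is the engineers₄.
*the dancers₁* c-commands the pronoun but from outside its binding domain, and is not c-commanded by it → coindexation permitted.
*the students₂* c-commands the pronoun but from outside its binding domain, and is not c-commanded by it → coindexation permitted.
*the negotiators₃* c-commands the pronoun but from outside its binding domain, and is not c-commanded by it → coindexation permitted.
*the engineers₄* c-commands the pronoun within its binding domain → coindexation would violate Principle B.
*the witnesses₅*: the pronoun c-commands this R-expression → coindexation would violate Principle C on *the witnesses₅*.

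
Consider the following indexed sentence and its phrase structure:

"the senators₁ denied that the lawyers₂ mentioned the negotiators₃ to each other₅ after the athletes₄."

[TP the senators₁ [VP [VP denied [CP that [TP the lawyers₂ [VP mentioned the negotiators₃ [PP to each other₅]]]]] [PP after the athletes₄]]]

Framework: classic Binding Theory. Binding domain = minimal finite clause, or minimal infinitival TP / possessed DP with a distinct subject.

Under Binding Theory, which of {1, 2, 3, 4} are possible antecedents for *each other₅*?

{2, 3}

*each other* is an anaphor, so Principle A applies: it must be bound in its binding domain.
Binding domain of *each other₅*: the embedded TP, whose subject is the lawyers₂.
*the senators₁* c-commands the anaphor but is outside its binding domain → cannot satisfy Principle A.
*the lawyers₂* c-commands the anaphor within its binding domain → licit binder.
*the negotiators₃* c-commands the anaphor within its binding domain → licit binder.
*the athletes₄* does not c-command the anaphor → cannot bind it.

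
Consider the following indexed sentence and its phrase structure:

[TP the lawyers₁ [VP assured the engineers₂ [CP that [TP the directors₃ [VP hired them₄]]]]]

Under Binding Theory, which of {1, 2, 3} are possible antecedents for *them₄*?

{1, 2}

*them* is a pronoun, so Principle B applies: it must be free in its binding domain.
Binding domain of *them₄*: the embedded TP, whose subject is the directors₃.
*the lawyers₁* c-commands the pronoun but from outside its binding domain, and is not c-commanded by it → coindexation permitted.
*the engineers₂* c-commands the pronoun but from outside its binding domain, and is not c-commanded by it → coindexation permitted.
*the directors₃* c-commands the pronoun within its binding domain → coindexation would violate Principle B.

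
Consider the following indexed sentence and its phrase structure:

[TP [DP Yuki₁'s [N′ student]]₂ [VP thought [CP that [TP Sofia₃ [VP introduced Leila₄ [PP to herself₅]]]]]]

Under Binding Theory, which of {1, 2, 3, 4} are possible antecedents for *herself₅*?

*herself* is an anaphor, so Principle A applies: it must be bound in its binding domain.
Binding domain of *herself₅*: the embedded TP, whose subject is Sofia₃.
*Yuki₁* does not c-command the anaphor → cannot bind it.
*[Yuki₁'s student]₂* c-commands the anaphor but is outside its binding domain → cannot satisfy Principle A.
*Sofia₃* c-commands the anaphor within its binding domain → licit binder.
*Leila₄* c-commands the anaphor within its binding domain → licit binder.

{3, 4}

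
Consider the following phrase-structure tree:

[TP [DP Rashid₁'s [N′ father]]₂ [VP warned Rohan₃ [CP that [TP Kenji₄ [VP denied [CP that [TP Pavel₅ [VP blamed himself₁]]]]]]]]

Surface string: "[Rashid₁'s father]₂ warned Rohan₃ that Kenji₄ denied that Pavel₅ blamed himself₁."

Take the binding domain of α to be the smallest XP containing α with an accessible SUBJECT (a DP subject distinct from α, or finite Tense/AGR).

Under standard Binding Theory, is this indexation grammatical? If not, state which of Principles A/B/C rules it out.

Principle A

The two coindexed NPs are *Rashid₁* and *himself₁*.
*himself₁* is an anaphor. Principle A requires it to be bound within its binding domain — the embedded TP, whose subject is Pavel₅.
Within that domain it is c-commanded by *Pavel₅*, which does not share its index.
*Rashid₁* does not c-command the anaphor at all.
The anaphor is unbound in its domain → Principle A violation.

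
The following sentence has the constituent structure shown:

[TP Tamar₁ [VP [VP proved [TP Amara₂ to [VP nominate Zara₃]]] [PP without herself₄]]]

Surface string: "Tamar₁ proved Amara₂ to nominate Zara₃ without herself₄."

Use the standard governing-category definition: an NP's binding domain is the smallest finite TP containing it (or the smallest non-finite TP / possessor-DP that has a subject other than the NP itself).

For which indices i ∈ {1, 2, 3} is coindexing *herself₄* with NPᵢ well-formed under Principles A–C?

{1}

*herself* is an anaphor, so Principle A applies: it must be bound in its binding domain.
Binding domain of *herself₄*: the matrix TP, whose subject is Tamar₁.
*Tamar₁* c-commands the anaphor within its binding domain → licit binder.
*Amara₂* does not c-command the anaphor → cannot bind it.
*Zara₃* does not c-command the anaphor → cannot bind it.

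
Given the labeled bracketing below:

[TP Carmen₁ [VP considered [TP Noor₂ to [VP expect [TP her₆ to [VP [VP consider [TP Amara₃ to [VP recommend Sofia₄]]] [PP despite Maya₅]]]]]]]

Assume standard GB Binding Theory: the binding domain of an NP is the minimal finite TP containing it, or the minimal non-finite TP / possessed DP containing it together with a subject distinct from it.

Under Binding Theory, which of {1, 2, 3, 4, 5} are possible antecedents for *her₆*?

{1}

*her* is a pronoun, so Principle B applies: it must be free in its binding domain.
Binding domain of *her₆*: the embedded TP, whose subject is Noor₂.
*Carmen₁* c-commands the pronoun but from outside its binding domain, and is not c-commanded by it → coindexation permitted.
*Noor₂* c-commands the pronoun within its binding domain → coindexation would violate Principle B.
*Amara₃*: the pronoun c-commands this R-expression → coindexation would violate Principle C on *Amara₃*.
*Sofia₄*: the pronoun c-commands this R-expression → coindexation would violate Principle C on *Sofia₄*.
*Maya₅*: the pronoun c-commands this R-expression → coindexation would violate Principle C on *Maya₅*.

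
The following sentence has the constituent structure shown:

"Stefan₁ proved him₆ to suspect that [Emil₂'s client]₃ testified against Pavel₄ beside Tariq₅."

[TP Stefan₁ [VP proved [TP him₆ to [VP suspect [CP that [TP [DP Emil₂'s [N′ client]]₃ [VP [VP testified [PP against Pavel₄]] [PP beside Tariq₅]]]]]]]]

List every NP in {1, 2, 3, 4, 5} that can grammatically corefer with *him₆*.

none

*him* is a pronoun, so Principle B applies: it must be free in its binding domain.
Binding domain of *him₆*: the matrix TP, whose subject is Stefan₁.
*Stefan₁* c-commands the pronoun within its binding domain → coindexation would violate Principle B.
*Emil₂*: the pronoun c-commands this R-expression → coindexation would violate Principle C on *Emil₂*.
*[Emil₂'s client]₃*: the pronoun c-commands this R-expression → coindexation would violate Principle C on *[Emil₂'s client]₃*.
*Pavel₄*: the pronoun c-commands this R-expression → coindexation would violate Principle C on *Pavel₄*.
*Tariq₅*: the pronoun c-commands this R-expression → coindexation would violate Principle C on *Tariq₅*.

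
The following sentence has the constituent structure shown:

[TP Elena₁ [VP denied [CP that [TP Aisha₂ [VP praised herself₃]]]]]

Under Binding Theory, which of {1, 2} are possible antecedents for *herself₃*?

*herself* is an anaphor, so Principle A applies: it must be bound in its binding domain.
Binding domain of *herself₃*: the embedded TP, whose subject is Aisha₂.
*Elena₁* c-commands the anaphor but is outside its binding domain → cannot satisfy Principle A.
*Aisha₂* c-commands the anaphor within its binding domain → licit binder.

{2}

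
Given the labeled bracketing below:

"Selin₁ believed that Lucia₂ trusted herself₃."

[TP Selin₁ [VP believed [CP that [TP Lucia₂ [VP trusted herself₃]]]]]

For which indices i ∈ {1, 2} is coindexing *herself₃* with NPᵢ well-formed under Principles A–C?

*herself* is an anaphor, so Principle A applies: it must be bound in its binding domain.
Binding domain of *herself₃*: the embedded TP, whose subject is Lucia₂.
*Selin₁* c-commands the anaphor but is outside its binding domain → cannot satisfy Principle A.
*Lucia₂* c-commands the anaphor within its binding domain → licit binder.

{2}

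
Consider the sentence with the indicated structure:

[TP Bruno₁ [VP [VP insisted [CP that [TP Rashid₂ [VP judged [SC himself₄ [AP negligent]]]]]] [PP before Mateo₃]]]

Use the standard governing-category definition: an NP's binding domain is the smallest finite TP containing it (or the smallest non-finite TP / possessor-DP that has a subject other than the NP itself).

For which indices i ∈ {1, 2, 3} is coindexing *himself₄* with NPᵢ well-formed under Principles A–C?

{2}

*himself* is an anaphor, so Principle A applies: it must be bound in its binding domain.
Binding domain of *himself₄*: the embedded TP, whose subject is Rashid₂.
*Bruno₁* c-commands the anaphor but is outside its binding domain → cannot satisfy Principle A.
*Rashid₂* c-commands the anaphor within its binding domain → licit binder.
*Mateo₃* does not c-command the anaphor → cannot bind it.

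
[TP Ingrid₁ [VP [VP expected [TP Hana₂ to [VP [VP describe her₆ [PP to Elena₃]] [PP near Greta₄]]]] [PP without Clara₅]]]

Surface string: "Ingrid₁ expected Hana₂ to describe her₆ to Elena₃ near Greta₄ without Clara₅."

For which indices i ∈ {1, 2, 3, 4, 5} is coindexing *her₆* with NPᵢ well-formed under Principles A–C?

{1, 4, 5}

*her* is a pronoun, so Principle B applies: it must be free in its binding domain.
Binding domain of *her₆*: the embedded TP, whose subject is Hana₂.
*Ingrid₁* c-commands the pronoun but from outside its binding domain, and is not c-commanded by it → coindexation permitted.
*Hana₂* c-commands the pronoun within its binding domain → coindexation would violate Principle B.
*Elena₃*: the pronoun c-commands this R-expression → coindexation would violate Principle C on *Elena₃*.
*Greta₄* and the pronoun do not c-command one another → neither Principle B nor Principle C is at stake; coindexation permitted.
*Clara₅* and the pronoun do not c-command one another → neither Principle B nor Principle C is at stake; coindexation permitted.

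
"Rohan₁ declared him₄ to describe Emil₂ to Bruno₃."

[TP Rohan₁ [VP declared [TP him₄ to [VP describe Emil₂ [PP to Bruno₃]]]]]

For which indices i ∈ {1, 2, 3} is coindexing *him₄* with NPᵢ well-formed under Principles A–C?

*him* is a pronoun, so Principle B applies: it must be free in its binding domain.
Binding domain of *him₄*: the matrix TP, whose subject is Rohan₁.
*Rohan₁* c-commands the pronoun within its binding domain → coindexation would violate Principle B.
*Emil₂*: the pronoun c-commands this R-expression → coindexation would violate Principle C on *Emil₂*.
*Bruno₃*: the pronoun c-commands this R-expression → coindexation would violate Principle C on *Bruno₃*.

none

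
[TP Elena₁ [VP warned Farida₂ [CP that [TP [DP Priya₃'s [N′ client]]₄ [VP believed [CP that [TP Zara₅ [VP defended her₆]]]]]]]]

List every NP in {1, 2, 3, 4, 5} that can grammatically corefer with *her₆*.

*her* is a pronoun, so Principle B applies: it must be free in its binding domain.
Binding domain of *her₆*: the embedded TP, whose subject is Zara₅.
*Elena₁* c-commands the pronoun but from outside its binding domain, and is not c-commanded by it → coindexation permitted.
*Farida₂* c-commands the pronoun but from outside its binding domain, and is not c-commanded by it → coindexation permitted.
*Priya₃* and the pronoun do not c-command one another → neither Principle B nor Principle C is at stake; coindexation permitted.
*[Priya₃'s client]₄* c-commands the pronoun but from outside its binding domain, and is not c-commanded by it → coindexation permitted.
*Zara₅* c-commands the pronoun within its binding domain → coindexation would violate Principle B.

{1, 2, 3, 4}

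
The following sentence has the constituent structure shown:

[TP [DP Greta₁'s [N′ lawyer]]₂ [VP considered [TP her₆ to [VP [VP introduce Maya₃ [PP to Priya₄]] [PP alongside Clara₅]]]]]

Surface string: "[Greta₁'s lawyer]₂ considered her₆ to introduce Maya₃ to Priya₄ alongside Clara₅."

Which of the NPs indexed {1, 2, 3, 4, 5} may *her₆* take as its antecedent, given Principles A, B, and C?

*her* is a pronoun, so Principle B applies: it must be free in its binding domain.
Binding domain of *her₆*: the matrix TP, whose subject is [Greta₁'s lawyer]₂.
*Greta₁* and the pronoun do not c-command one another → neither Principle B nor Principle C is at stake; coindexation permitted.
*[Greta₁'s lawyer]₂* c-commands the pronoun within its binding domain → coindexation would violate Principle B.
*Maya₃*: the pronoun c-commands this R-expression → coindexation would violate Principle C on *Maya₃*.
*Priya₄*: the pronoun c-commands this R-expression → coindexation would violate Principle C on *Priya₄*.
*Clara₅*: the pronoun c-commands this R-expression → coindexation would violate Principle C on *Clara₅*.

{1}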